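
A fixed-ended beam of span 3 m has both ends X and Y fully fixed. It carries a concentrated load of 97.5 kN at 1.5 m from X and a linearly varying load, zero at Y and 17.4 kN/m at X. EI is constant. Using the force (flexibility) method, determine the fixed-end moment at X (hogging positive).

M_X = 44.39 kN·m

Release both end moments; the primary structure is a simply-supported span XY with redundants M_X and M_Y.
End rotations of the released simple span under the applied load (×1/EI):
  at X: point load 97.5 at a = 1.5: Pab(L + b)/(6LEI) = 54.84/EI
  at Y: point load 97.5 at a = 1.5: Pab(L + a)/(6LEI) = 54.84/EI
  at X: triangular load, peak 17.4: w₀L³/(45EI) = 10.44/EI
  at Y: triangular load, peak 17.4: 7w₀L³/(360EI) = 9.135/EI
  θ_X0 = 65.28/EI,  θ_Y0 = 63.98/EI
Flexibility coefficients: a unit moment at one end gives L/(3EI) there and L/(6EI) at the far end, so f₁₁ = f₂₂ = 1/EI and f₁₂ = f₂₁ = 0.5/EI.
Compatibility — zero rotation at each built-in end:
  1 M_X + 0.5 M_Y = 65.28
  0.5 M_X + 1 M_Y = 63.98
Solving the pair gives M_X = 44.39 kN·m and M_Y = 41.78 kN·m (hogging).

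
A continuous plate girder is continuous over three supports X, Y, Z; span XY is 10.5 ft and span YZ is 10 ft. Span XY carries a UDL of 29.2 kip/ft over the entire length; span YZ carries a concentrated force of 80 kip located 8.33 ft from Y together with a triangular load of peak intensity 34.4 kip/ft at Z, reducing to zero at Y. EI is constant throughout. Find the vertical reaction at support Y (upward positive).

R_Y = 289.5 kip

Release continuity at Y by inserting a hinge; the redundant is the internal moment M_Y. The primary structure is two simply-supported spans XY and YZ.
Discontinuity in slope at Y on the released structure — sum the simple-span end rotations:
  span XY: UDL 29.2: wL³/(24EI) = 1408/EI
  span YZ: point load 80 at a = 8.33: Pab(L + b)/(6LEI) = 216.5/EI
  span YZ: triangular load, peak 34.4: 7w₀L³/(360EI) = 668.9/EI
  relative rotation θ_0 = (1408 + 885.3)/EI = 2294/EI
A unit hogging moment at Y produces rotation L₁/(3EI) + L₂/(3EI) = 6.833/EI.
Slope continuity at Y: θ_0 = M_Y·6.833/EI, so M_Y = 2294/6.833 = 335.7 kip·ft (hogging).
Span XY, ΣM about X with M_Y applied at Y: R_Y^{XY}·10.5 = 1610 + 335.7, so R_Y^{XY} = 185.3 kip and R_X = 306.6 − 185.3 = 121.3 kip.
Span YZ, ΣM about Z: R_Y^{YZ}·10 = 706.9 + 335.7, so R_Y^{YZ} = 104.3 kip and R_Z = 252 − 104.3 = 147.7 kip.
R_Y = 185.3 + 104.3 = 289.5 kip.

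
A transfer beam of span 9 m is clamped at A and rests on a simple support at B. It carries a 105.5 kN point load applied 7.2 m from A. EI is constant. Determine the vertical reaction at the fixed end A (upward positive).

R_A = 31.23 kN

Choose R_B as the redundant. The primary structure is the cantilever fixed at A.
Downward deflection at the released point B due to the loads:
  point load 105.5 at a = 7.2: Pa²(3L − a)/(6EI) = 18048/EI
Tip deflection under a unit load at B: L³/(3EI) = 243/EI.
The prop prevents deflection at B: R_B = δ_0/δ_{BB} = 18048/243 = 74.27 kN.
Vertical equilibrium: R_A = ΣP − R_B = 105.5 − 74.27 = 31.23 kN.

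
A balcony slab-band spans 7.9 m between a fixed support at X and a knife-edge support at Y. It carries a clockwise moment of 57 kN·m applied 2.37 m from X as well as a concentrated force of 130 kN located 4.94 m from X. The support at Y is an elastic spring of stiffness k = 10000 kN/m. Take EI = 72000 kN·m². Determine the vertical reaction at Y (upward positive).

R_Y = 63.11 kN

Choose R_Y as the redundant. The primary structure is the cantilever fixed at X.
Deflection at Y on the released cantilever, summing each load's contribution:
  clockwise couple 57 at a = 2.37: M₀a(2L − a)/(2EI) = 907.1/EI
  point load 130 at a = 4.94: Pa²(3L − a)/(6EI) = 9919/EI
  δ_0 = 10826/EI
Flexibility coefficient — unit upward force at Y: δ_{YY} = L³/(3EI) = 164.3/EI.
With EI = 72000 kN·m²: δ_0 = 0.15037 m and δ_{YY} = 0.002283 m/kN.
Compatibility — the spring shortens by R_Y/k under the reaction it provides: δ_0 − R_Y·δ_{YY} = R_Y/k. With 1/k = 0.0001 m/kN, R_Y = δ_0 / (δ_{YY} + 1/k) = 0.15037 / (0.002283 + 0.0001) = 63.11 kN.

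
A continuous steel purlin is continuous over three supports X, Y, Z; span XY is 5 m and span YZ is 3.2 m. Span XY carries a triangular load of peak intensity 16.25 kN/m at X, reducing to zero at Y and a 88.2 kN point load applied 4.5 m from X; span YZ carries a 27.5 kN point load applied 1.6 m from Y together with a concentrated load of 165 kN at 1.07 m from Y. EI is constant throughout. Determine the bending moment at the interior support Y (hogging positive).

Insert a hinge at Y; M_Y is the redundant, and each span becomes simply supported.
Discontinuity in slope at Y on the released structure — sum the simple-span end rotations:
  span XY: triangular load, peak 16.25: 7w₀L³/(360EI) = 39.5/EI
  span XY: point load 88.2 at a = 4.5: Pab(L + a)/(6LEI) = 62.84/EI
  span YZ: point load 27.5 at a = 1.6: Pab(L + b)/(6LEI) = 17.6/EI
  span YZ: point load 165 at a = 1.07: Pab(L + b)/(6LEI) = 104.4/EI
  relative rotation θ_0 = (102.3 + 122)/EI = 224.3/EI
A unit hogging moment at Y produces rotation L₁/(3EI) + L₂/(3EI) = 2.733/EI.
Compatibility: M_Y·(L₁+L₂)/(3EI) = θ_0, giving M_Y = 82.07 kN·m (hogging).

M_Y = 82.07 kN·m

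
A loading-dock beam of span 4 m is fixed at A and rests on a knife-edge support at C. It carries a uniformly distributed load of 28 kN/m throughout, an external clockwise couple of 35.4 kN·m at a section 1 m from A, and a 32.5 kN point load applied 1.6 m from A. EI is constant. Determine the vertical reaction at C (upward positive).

Choose R_C as the redundant. The primary structure is the cantilever fixed at A.
Downward deflection at the released point C due to the loads:
  UDL 28: wL⁴/(8EI) = 896/EI
  clockwise couple 35.4 at a = 1: M₀a(2L − a)/(2EI) = 123.9/EI
  point load 32.5 at a = 1.6: Pa²(3L − a)/(6EI) = 144.2/EI
  δ_0 = 1164/EI
Flexibility coefficient — unit upward force at C: δ_{CC} = L³/(3EI) = 21.33/EI.
Compatibility at C: δ_0 − R_C·δ_{CC} = 0, so R_C = 1164/21.33 = 54.57 kN.

R_C = 54.57 kN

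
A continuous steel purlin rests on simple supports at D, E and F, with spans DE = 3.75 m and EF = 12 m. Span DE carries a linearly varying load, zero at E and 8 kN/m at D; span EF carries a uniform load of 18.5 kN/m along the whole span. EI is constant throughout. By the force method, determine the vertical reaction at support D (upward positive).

Take M_E as the redundant. Released structure: two simple spans DE and EF with a hinge at E.
Rotations at E on the released spans (each span's end-slope, ×1/EI):
  span DE: triangular load, peak 8: 7w₀L³/(360EI) = 8.203/EI
  span EF: UDL 18.5: wL³/(24EI) = 1332/EI
  relative rotation θ_0 = (8.203 + 1332)/EI = 1340/EI
A unit hogging moment at E produces rotation L₁/(3EI) + L₂/(3EI) = 5.25/EI.
Compatibility: M_E·(L₁+L₂)/(3EI) = θ_0, giving M_E = 255.3 kN·m (hogging).
Span DE, ΣM about D with M_E applied at E: R_E^{DE}·3.75 = 18.75 + 255.3, so R_E^{DE} = 73.07 kN and R_D = 15 − 73.07 = -58.07 kN.

R_D = -58.07 kN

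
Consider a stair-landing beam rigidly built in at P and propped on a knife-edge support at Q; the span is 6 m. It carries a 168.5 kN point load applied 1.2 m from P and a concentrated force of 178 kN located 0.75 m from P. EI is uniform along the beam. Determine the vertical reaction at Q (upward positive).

R_Q = 13.43 kN

Remove the prop at Q; the released (primary) structure is a cantilever built in at P.
Downward deflection at the released point Q due to the loads:
  point load 168.5 at a = 1.2: Pa²(3L − a)/(6EI) = 679.4/EI
  point load 178 at a = 0.75: Pa²(3L − a)/(6EI) = 287.9/EI
  δ_0 = 967.3/EI
Flexibility coefficient — unit upward force at Q: δ_{QQ} = L³/(3EI) = 72/EI.
The prop prevents deflection at Q: R_Q = δ_0/δ_{QQ} = 967.3/72 = 13.43 kN.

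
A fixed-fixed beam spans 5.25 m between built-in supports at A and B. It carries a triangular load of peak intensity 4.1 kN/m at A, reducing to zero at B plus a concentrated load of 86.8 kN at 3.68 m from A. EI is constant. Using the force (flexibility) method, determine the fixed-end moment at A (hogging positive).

Take the two fixed-end moments M_A, M_B as redundants; the released structure is the simple span AB.
End rotations of the released simple span under the applied load (×1/EI):
  at A: triangular load, peak 4.1: w₀L³/(45EI) = 13.18/EI
  at B: triangular load, peak 4.1: 7w₀L³/(360EI) = 11.54/EI
  at A: point load 86.8 at a = 3.68: Pab(L + b)/(6LEI) = 108.6/EI
  at B: point load 86.8 at a = 3.68: Pab(L + a)/(6LEI) = 142.2/EI
  θ_A0 = 121.8/EI,  θ_B0 = 153.7/EI
Flexibility coefficients: a unit moment at one end gives L/(3EI) there and L/(6EI) at the far end, so f₁₁ = f₂₂ = 1.75/EI and f₁₂ = f₂₁ = 0.875/EI.
Compatibility — zero rotation at each built-in end:
  1.75 M_A + 0.875 M_B = 121.8
  0.875 M_A + 1.75 M_B = 153.7
Solving the pair gives M_A = 34.22 kN·m and M_B = 70.72 kN·m (hogging).

M_A = 34.22 kN·m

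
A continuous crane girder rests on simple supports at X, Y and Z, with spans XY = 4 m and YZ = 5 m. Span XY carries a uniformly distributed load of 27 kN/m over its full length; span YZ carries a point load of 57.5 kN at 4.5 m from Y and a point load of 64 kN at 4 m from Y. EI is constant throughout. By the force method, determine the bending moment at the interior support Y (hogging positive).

Insert a hinge at Y; M_Y is the redundant, and each span becomes simply supported.
Discontinuity in slope at Y on the released structure — sum the simple-span end rotations:
  span XY: UDL 27: wL³/(24EI) = 72/EI
  span YZ: point load 57.5 at a = 4.5: Pab(L + b)/(6LEI) = 23.72/EI
  span YZ: point load 64 at a = 4: Pab(L + b)/(6LEI) = 51.2/EI
  relative rotation θ_0 = (72 + 74.92)/EI = 146.9/EI
A unit hogging moment at Y produces rotation L₁/(3EI) + L₂/(3EI) = 3/EI.
Slope continuity at Y: θ_0 = M_Y·3/EI, so M_Y = 146.9/3 = 48.97 kN·m (hogging).

M_Y = 48.97 kN·m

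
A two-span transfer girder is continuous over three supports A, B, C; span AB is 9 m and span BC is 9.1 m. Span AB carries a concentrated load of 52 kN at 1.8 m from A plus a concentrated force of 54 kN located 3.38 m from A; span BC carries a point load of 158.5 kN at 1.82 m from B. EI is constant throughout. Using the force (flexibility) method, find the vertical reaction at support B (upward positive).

R_B = 194.1 kN

Release continuity at B by inserting a hinge; the redundant is the internal moment M_B. The primary structure is two simply-supported spans AB and BC.
Discontinuity in slope at B on the released structure — sum the simple-span end rotations:
  span AB: point load 52 at a = 1.8: Pab(L + a)/(6LEI) = 134.8/EI
  span AB: point load 54 at a = 3.38: Pab(L + a)/(6LEI) = 235.2/EI
  span BC: point load 158.5 at a = 1.82: Pab(L + b)/(6LEI) = 630/EI
  relative rotation θ_0 = (369.9 + 630)/EI = 1000/EI
A unit hogging moment at B produces rotation L₁/(3EI) + L₂/(3EI) = 6.033/EI.
Compatibility: M_B·(L₁+L₂)/(3EI) = θ_0, giving M_B = 165.7 kN·m (hogging).
Span AB, ΣM about A with M_B applied at B: R_B^{AB}·9 = 276.1 + 165.7, so R_B^{AB} = 49.1 kN and R_A = 106 − 49.1 = 56.9 kN.
Span BC, ΣM about C: R_B^{BC}·9.1 = 1154 + 165.7, so R_B^{BC} = 145 kN and R_C = 158.5 − 145 = 13.49 kN.
R_B = 49.1 + 145 = 194.1 kN.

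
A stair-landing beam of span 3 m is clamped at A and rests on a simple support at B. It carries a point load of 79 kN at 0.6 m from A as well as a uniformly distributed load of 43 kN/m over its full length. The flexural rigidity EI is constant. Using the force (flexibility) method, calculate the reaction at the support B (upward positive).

R_B = 52.8 kN

Remove the prop at B; the released (primary) structure is a cantilever built in at A.
Primary-structure tip deflection at B by superposition:
  point load 79 at a = 0.6: Pa²(3L − a)/(6EI) = 39.82/EI
  UDL 43: wL⁴/(8EI) = 435.4/EI
  δ_0 = 475.2/EI
Tip deflection under a unit load at B: L³/(3EI) = 9/EI.
The prop prevents deflection at B: R_B = δ_0/δ_{BB} = 475.2/9 = 52.8 kN.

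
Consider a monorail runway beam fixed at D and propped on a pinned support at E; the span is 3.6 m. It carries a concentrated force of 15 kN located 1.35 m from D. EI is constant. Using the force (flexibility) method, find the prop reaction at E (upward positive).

R_E = 2.769 kN

Release the roller at E. Primary structure: cantilever fixed at D.
Primary-structure tip deflection at E by superposition:
  point load 15 at a = 1.35: Pa²(3L − a)/(6EI) = 43.06/EI
Flexibility coefficient — unit upward force at E: δ_{EE} = L³/(3EI) = 15.55/EI.
The prop prevents deflection at E: R_E = δ_0/δ_{EE} = 43.06/15.55 = 2.769 kN.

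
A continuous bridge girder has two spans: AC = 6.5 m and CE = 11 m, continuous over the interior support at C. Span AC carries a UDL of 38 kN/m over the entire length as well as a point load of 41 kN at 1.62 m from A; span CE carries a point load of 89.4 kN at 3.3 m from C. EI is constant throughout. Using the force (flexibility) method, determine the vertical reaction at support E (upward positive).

Insert a hinge at C; M_C is the redundant, and each span becomes simply supported.
Rotations at C on the released spans (each span's end-slope, ×1/EI):
  span AC: UDL 38: wL³/(24EI) = 434.8/EI
  span AC: point load 41 at a = 1.62: Pab(L + a)/(6LEI) = 67.49/EI
  span CE: point load 89.4 at a = 3.3: Pab(L + b)/(6LEI) = 643.6/EI
  relative rotation θ_0 = (502.3 + 643.6)/EI = 1146/EI
A unit hogging moment at C produces rotation L₁/(3EI) + L₂/(3EI) = 5.833/EI.
Compatibility: M_C·(L₁+L₂)/(3EI) = θ_0, giving M_C = 196.4 kN·m (hogging).
Span CE, ΣM about E: R_C^{CE}·11 = 688.4 + 196.4, so R_C^{CE} = 80.44 kN and R_E = 89.4 − 80.44 = 8.961 kN.

R_E = 8.961 kN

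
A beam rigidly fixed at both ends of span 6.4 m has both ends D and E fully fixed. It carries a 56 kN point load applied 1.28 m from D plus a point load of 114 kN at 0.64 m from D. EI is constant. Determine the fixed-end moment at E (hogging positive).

M_E = 18.04 kN·m

Release both end moments; the primary structure is a simply-supported span DE with redundants M_D and M_E.
On the primary (simply-supported) span, the end slopes from the loading are:
  at D: point load 56 at a = 1.28: Pab(L + b)/(6LEI) = 110.1/EI
  at E: point load 56 at a = 1.28: Pab(L + a)/(6LEI) = 73.4/EI
  at D: point load 114 at a = 0.64: Pab(L + b)/(6LEI) = 133.1/EI
  at E: point load 114 at a = 0.64: Pab(L + a)/(6LEI) = 77.05/EI
  θ_D0 = 243.2/EI,  θ_E0 = 150.4/EI
Flexibility coefficients: a unit moment at one end gives L/(3EI) there and L/(6EI) at the far end, so f₁₁ = f₂₂ = 2.133/EI and f₁₂ = f₂₁ = 1.067/EI.
Compatibility — zero rotation at each built-in end:
  2.133 M_D + 1.067 M_E = 243.2
  1.067 M_D + 2.133 M_E = 150.4
Solving the pair gives M_D = 105 kN·m and M_E = 18.04 kN·m (hogging).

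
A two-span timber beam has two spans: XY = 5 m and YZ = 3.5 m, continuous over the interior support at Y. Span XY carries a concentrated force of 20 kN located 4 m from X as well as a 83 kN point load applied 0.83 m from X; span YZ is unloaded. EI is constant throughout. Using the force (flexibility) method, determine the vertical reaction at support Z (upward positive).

Release continuity at Y by inserting a hinge; the redundant is the internal moment M_Y. The primary structure is two simply-supported spans XY and YZ.
Rotations at Y on the released spans (each span's end-slope, ×1/EI):
  span XY: point load 20 at a = 4: Pab(L + a)/(6LEI) = 24/EI
  span XY: point load 83 at a = 0.83: Pab(L + a)/(6LEI) = 55.83/EI
  relative rotation θ_0 = (79.83 + 0)/EI = 79.83/EI
A unit hogging moment at Y produces rotation L₁/(3EI) + L₂/(3EI) = 2.833/EI.
Slope continuity at Y: θ_0 = M_Y·2.833/EI, so M_Y = 79.83/2.833 = 28.17 kN·m (hogging).
Span YZ, ΣM about Z: R_Y^{YZ}·3.5 = 0 + 28.17, so R_Y^{YZ} = 8.05 kN and R_Z = 0 − 8.05 = -8.05 kN.

R_Z = -8.05 kN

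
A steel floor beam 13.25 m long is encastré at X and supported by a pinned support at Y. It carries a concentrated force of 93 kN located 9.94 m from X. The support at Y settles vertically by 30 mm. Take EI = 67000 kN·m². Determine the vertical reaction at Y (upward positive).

Choose R_Y as the redundant. The primary structure is the cantilever fixed at X.
Deflection at Y on the released cantilever, summing each load's contribution:
  point load 93 at a = 9.94: Pa²(3L − a)/(6EI) = 45653/EI
Flexibility coefficient — unit upward force at Y: δ_{YY} = L³/(3EI) = 775.4/EI.
With EI = 67000 kN·m²: δ_0 = 0.68138 m and δ_{YY} = 0.011573 m/kN.
Compatibility — the beam at Y must follow the support down by 0.03 m: δ_0 − R_Y·δ_{YY} = 0.03, so R_Y = (0.68138 − 0.03)/0.011573 = 56.28 kN.

R_Y = 56.28 kN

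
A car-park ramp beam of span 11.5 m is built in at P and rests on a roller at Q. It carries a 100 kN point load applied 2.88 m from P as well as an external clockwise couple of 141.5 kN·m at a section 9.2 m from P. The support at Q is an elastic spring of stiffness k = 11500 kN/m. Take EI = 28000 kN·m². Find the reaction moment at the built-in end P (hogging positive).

M_P = 128 kN·m

Take the reaction at Q as the redundant and release it; the primary structure is a cantilever fixed at P.
Free-end deflection of the primary structure under the applied loading (downward +):
  point load 100 at a = 2.88: Pa²(3L − a)/(6EI) = 4371/EI
  clockwise couple 141.5 at a = 9.2: M₀a(2L − a)/(2EI) = 8982/EI
  δ_0 = 13354/EI
Tip deflection under a unit load at Q: L³/(3EI) = 507/EI.
With EI = 28000 kN·m²: δ_0 = 0.47691 m and δ_{QQ} = 0.018106 m/kN.
Compatibility — the spring shortens by R_Q/k under the reaction it provides: δ_0 − R_Q·δ_{QQ} = R_Q/k. With 1/k = 0.000087 m/kN, R_Q = δ_0 / (δ_{QQ} + 1/k) = 0.47691 / (0.018106 + 0.000087) = 26.21 kN.
Moment equilibrium about P: M_P = Σ(load moments about P) − R_Q·L = 429.5 − 26.21×11.5 = 128 kN·m.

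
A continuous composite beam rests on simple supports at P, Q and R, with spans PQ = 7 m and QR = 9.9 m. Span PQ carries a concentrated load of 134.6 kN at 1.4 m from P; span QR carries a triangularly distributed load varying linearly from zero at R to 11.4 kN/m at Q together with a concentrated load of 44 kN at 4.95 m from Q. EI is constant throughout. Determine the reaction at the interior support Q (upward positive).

Insert a hinge at Q; M_Q is the redundant, and each span becomes simply supported.
Rotations at Q on the released spans (each span's end-slope, ×1/EI):
  span PQ: point load 134.6 at a = 1.4: Pab(L + a)/(6LEI) = 211.1/EI
  span QR: triangular load, peak 11.4: w₀L³/(45EI) = 245.8/EI
  span QR: point load 44 at a = 4.95: Pab(L + b)/(6LEI) = 269.5/EI
  relative rotation θ_0 = (211.1 + 515.3)/EI = 726.4/EI
A unit hogging moment at Q produces rotation L₁/(3EI) + L₂/(3EI) = 5.633/EI.
Compatibility: M_Q·(L₁+L₂)/(3EI) = θ_0, giving M_Q = 128.9 kN·m (hogging).
Span PQ, ΣM about P with M_Q applied at Q: R_Q^{PQ}·7 = 188.4 + 128.9, so R_Q^{PQ} = 45.34 kN and R_P = 134.6 − 45.34 = 89.26 kN.
Span QR, ΣM about R: R_Q^{QR}·9.9 = 590.2 + 128.9, so R_Q^{QR} = 72.64 kN and R_R = 100.4 − 72.64 = 27.79 kN.
R_Q = 45.34 + 72.64 = 118 kN.

R_Q = 118 kN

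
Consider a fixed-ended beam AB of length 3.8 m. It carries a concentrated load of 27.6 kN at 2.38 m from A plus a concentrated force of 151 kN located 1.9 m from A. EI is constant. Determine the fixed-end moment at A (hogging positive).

M_A = 80.9 kN·m

Release both end moments; the primary structure is a simply-supported span AB with redundants M_A and M_B.
End rotations of the released simple span under the applied load (×1/EI):
  at A: point load 27.6 at a = 2.38: Pab(L + b)/(6LEI) = 21.36/EI
  at B: point load 27.6 at a = 2.38: Pab(L + a)/(6LEI) = 25.28/EI
  at A: point load 151 at a = 1.9: Pab(L + b)/(6LEI) = 136.3/EI
  at B: point load 151 at a = 1.9: Pab(L + a)/(6LEI) = 136.3/EI
  θ_A0 = 157.6/EI,  θ_B0 = 161.6/EI
Flexibility coefficients: a unit moment at one end gives L/(3EI) there and L/(6EI) at the far end, so f₁₁ = f₂₂ = 1.267/EI and f₁₂ = f₂₁ = 0.6333/EI.
Compatibility — zero rotation at each built-in end:
  1.267 M_A + 0.6333 M_B = 157.6
  0.6333 M_A + 1.267 M_B = 161.6
Solving the pair gives M_A = 80.9 kN·m and M_B = 87.1 kN·m (hogging).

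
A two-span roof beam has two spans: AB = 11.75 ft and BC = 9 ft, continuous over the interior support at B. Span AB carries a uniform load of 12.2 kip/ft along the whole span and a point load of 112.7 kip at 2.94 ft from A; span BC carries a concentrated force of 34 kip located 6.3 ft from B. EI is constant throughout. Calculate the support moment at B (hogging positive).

M_B = 225.3 kip·ft

Insert a hinge at B; M_B is the redundant, and each span becomes simply supported.
Discontinuity in slope at B on the released structure — sum the simple-span end rotations:
  span AB: UDL 12.2: wL³/(24EI) = 824.6/EI
  span AB: point load 112.7 at a = 2.94: Pab(L + a)/(6LEI) = 608.2/EI
  span BC: point load 34 at a = 6.3: Pab(L + b)/(6LEI) = 125.3/EI
  relative rotation θ_0 = (1433 + 125.3)/EI = 1558/EI
A unit hogging moment at B produces rotation L₁/(3EI) + L₂/(3EI) = 6.917/EI.
Compatibility: M_B·(L₁+L₂)/(3EI) = θ_0, giving M_B = 225.3 kip·ft (hogging).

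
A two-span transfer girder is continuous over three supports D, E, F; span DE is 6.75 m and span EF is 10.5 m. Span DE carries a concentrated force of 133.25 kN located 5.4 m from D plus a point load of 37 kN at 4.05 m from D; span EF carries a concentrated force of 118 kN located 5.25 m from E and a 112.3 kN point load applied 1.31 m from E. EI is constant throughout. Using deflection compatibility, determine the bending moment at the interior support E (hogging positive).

Take M_E as the redundant. Released structure: two simple spans DE and EF with a hinge at E.
Rotations at E on the released spans (each span's end-slope, ×1/EI):
  span DE: point load 133.25 at a = 5.4: Pab(L + a)/(6LEI) = 291.4/EI
  span DE: point load 37 at a = 4.05: Pab(L + a)/(6LEI) = 107.9/EI
  span EF: point load 118 at a = 5.25: Pab(L + b)/(6LEI) = 813.1/EI
  span EF: point load 112.3 at a = 1.31: Pab(L + b)/(6LEI) = 422.5/EI
  relative rotation θ_0 = (399.3 + 1236)/EI = 1635/EI
A unit hogging moment at E produces rotation L₁/(3EI) + L₂/(3EI) = 5.75/EI.
Compatibility: M_E·(L₁+L₂)/(3EI) = θ_0, giving M_E = 284.3 kN·m (hogging).

M_E = 284.3 kN·m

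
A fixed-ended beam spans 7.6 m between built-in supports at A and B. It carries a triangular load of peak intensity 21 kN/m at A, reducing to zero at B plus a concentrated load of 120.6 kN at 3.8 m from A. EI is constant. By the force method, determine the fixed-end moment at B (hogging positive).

M_B = 155 kN·m

Release both end moments; the primary structure is a simply-supported span AB with redundants M_A and M_B.
On the primary (simply-supported) span, the end slopes from the loading are:
  at A: triangular load, peak 21: w₀L³/(45EI) = 204.9/EI
  at B: triangular load, peak 21: 7w₀L³/(360EI) = 179.2/EI
  at A: point load 120.6 at a = 3.8: Pab(L + b)/(6LEI) = 435.4/EI
  at B: point load 120.6 at a = 3.8: Pab(L + a)/(6LEI) = 435.4/EI
  θ_A0 = 640.2/EI,  θ_B0 = 614.6/EI
Flexibility coefficients: a unit moment at one end gives L/(3EI) there and L/(6EI) at the far end, so f₁₁ = f₂₂ = 2.533/EI and f₁₂ = f₂₁ = 1.267/EI.
Compatibility — zero rotation at each built-in end:
  2.533 M_A + 1.267 M_B = 640.2
  1.267 M_A + 2.533 M_B = 614.6
Solving the pair gives M_A = 175.2 kN·m and M_B = 155 kN·m (hogging).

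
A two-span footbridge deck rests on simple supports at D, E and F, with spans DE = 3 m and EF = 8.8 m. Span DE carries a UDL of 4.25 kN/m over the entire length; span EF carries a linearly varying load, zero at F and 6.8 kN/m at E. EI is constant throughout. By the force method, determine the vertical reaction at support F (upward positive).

Release continuity at E by inserting a hinge; the redundant is the internal moment M_E. The primary structure is two simply-supported spans DE and EF.
Discontinuity in slope at E on the released structure — sum the simple-span end rotations:
  span DE: UDL 4.25: wL³/(24EI) = 4.781/EI
  span EF: triangular load, peak 6.8: w₀L³/(45EI) = 103/EI
  relative rotation θ_0 = (4.781 + 103)/EI = 107.8/EI
A unit hogging moment at E produces rotation L₁/(3EI) + L₂/(3EI) = 3.933/EI.
Compatibility: M_E·(L₁+L₂)/(3EI) = θ_0, giving M_E = 27.4 kN·m (hogging).
Span EF, ΣM about F: R_E^{EF}·8.8 = 175.5 + 27.4, so R_E^{EF} = 23.06 kN and R_F = 29.92 − 23.06 = 6.86 kN.

R_F = 6.86 kN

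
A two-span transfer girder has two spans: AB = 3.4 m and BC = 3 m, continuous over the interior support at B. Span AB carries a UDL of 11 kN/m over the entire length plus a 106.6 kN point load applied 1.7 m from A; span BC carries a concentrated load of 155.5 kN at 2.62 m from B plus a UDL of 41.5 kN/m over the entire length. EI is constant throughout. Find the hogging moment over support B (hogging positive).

M_B = 80.06 kN·m

Take M_B as the redundant. Released structure: two simple spans AB and BC with a hinge at B.
Discontinuity in slope at B on the released structure — sum the simple-span end rotations:
  span AB: UDL 11: wL³/(24EI) = 18.01/EI
  span AB: point load 106.6 at a = 1.7: Pab(L + a)/(6LEI) = 77.02/EI
  span BC: point load 155.5 at a = 2.62: Pab(L + b)/(6LEI) = 29.07/EI
  span BC: UDL 41.5: wL³/(24EI) = 46.69/EI
  relative rotation θ_0 = (95.03 + 75.76)/EI = 170.8/EI
A unit hogging moment at B produces rotation L₁/(3EI) + L₂/(3EI) = 2.133/EI.
Compatibility: M_B·(L₁+L₂)/(3EI) = θ_0, giving M_B = 80.06 kN·m (hogging).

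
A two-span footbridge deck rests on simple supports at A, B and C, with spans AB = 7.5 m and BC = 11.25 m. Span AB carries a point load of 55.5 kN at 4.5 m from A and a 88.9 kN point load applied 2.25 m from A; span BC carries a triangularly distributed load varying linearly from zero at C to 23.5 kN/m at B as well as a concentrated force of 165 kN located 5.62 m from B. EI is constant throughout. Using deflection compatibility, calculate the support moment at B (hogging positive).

Take M_B as the redundant. Released structure: two simple spans AB and BC with a hinge at B.
End slopes at the hinge B, treating each span as simply supported:
  span AB: point load 55.5 at a = 4.5: Pab(L + a)/(6LEI) = 199.8/EI
  span AB: point load 88.9 at a = 2.25: Pab(L + a)/(6LEI) = 227.5/EI
  span BC: triangular load, peak 23.5: w₀L³/(45EI) = 743.6/EI
  span BC: point load 165 at a = 5.62: Pab(L + b)/(6LEI) = 1306/EI
  relative rotation θ_0 = (427.3 + 2049)/EI = 2476/EI
A unit hogging moment at B produces rotation L₁/(3EI) + L₂/(3EI) = 6.25/EI.
Slope continuity at B: θ_0 = M_B·6.25/EI, so M_B = 2476/6.25 = 396.2 kN·m (hogging).

M_B = 396.2 kN·m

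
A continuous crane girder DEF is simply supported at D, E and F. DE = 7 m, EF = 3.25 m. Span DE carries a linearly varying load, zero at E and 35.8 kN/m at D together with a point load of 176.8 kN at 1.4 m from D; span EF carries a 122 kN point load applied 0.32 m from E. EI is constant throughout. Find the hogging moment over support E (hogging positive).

M_E = 161.6 kN·m

Insert a hinge at E; M_E is the redundant, and each span becomes simply supported.
Rotations at E on the released spans (each span's end-slope, ×1/EI):
  span DE: triangular load, peak 35.8: 7w₀L³/(360EI) = 238.8/EI
  span DE: point load 176.8 at a = 1.4: Pab(L + a)/(6LEI) = 277.2/EI
  span EF: point load 122 at a = 0.32: Pab(L + b)/(6LEI) = 36.25/EI
  relative rotation θ_0 = (516 + 36.25)/EI = 552.2/EI
A unit hogging moment at E produces rotation L₁/(3EI) + L₂/(3EI) = 3.417/EI.
Slope continuity at E: θ_0 = M_E·3.417/EI, so M_E = 552.2/3.417 = 161.6 kN·m (hogging).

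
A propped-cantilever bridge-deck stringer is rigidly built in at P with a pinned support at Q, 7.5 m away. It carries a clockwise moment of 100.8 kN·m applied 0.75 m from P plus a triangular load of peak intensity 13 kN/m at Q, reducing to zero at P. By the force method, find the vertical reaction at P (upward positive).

R_P = 18.11 kN

Take the reaction at Q as the redundant and release it; the primary structure is a cantilever fixed at P.
Downward deflection at the released point Q due to the loads:
  clockwise couple 100.8 at a = 0.75: M₀a(2L − a)/(2EI) = 538.6/EI
  triangular load, peak 13 at the free end: 11w₀L⁴/(120EI) = 3771/EI
  δ_0 = 4309/EI
Flexibility coefficient — unit upward force at Q: δ_{QQ} = L³/(3EI) = 140.6/EI.
Compatibility at Q: δ_0 − R_Q·δ_{QQ} = 0, so R_Q = 4309/140.6 = 30.64 kN.
Vertical equilibrium: R_P = ΣP − R_Q = 48.75 − 30.64 = 18.11 kN.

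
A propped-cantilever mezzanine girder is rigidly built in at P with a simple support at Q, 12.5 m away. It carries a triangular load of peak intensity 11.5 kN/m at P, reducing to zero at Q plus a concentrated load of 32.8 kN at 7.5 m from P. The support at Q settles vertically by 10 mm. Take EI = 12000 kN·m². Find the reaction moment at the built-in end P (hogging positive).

M_P = 191 kN·m

Release the roller at Q. Primary structure: cantilever fixed at P.
Deflection at Q on the released cantilever, summing each load's contribution:
  triangular load, peak 11.5 at the fixed end: w₀L⁴/(30EI) = 9359/EI
  point load 32.8 at a = 7.5: Pa²(3L − a)/(6EI) = 9225/EI
  δ_0 = 18584/EI
Flexibility coefficient — unit upward force at Q: δ_{QQ} = L³/(3EI) = 651/EI.
With EI = 12000 kN·m²: δ_0 = 1.5486 m and δ_{QQ} = 0.054253 m/kN.
Compatibility — the beam at Q must follow the support down by 0.01 m: δ_0 − R_Q·δ_{QQ} = 0.01, so R_Q = (1.5486 − 0.01)/0.054253 = 28.36 kN.
Moment equilibrium about P: M_P = Σ(load moments about P) − R_Q·L = 545.5 − 28.36×12.5 = 191 kN·m.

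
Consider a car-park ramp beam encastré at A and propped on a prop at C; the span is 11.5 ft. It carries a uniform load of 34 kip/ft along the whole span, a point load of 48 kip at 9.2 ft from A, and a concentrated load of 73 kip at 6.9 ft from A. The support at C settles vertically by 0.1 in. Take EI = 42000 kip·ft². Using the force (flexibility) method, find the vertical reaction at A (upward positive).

R_A = 300.7 kip

Take the reaction at C as the redundant and release it; the primary structure is a cantilever fixed at A.
Downward deflection at the released point C due to the loads:
  UDL 34: wL⁴/(8EI) = 74333/EI
  point load 48 at a = 9.2: Pa²(3L − a)/(6EI) = 17131/EI
  point load 73 at a = 6.9: Pa²(3L − a)/(6EI) = 15987/EI
  δ_0 = 107451/EI
Flexibility coefficient — unit upward force at C: δ_{CC} = L³/(3EI) = 507/EI.
With EI = 42000 kip·ft²: δ_0 = 2.5584 ft and δ_{CC} = 0.01207 ft/kip.
Compatibility — the beam at C must follow the support down by 0.008333 ft: δ_0 − R_C·δ_{CC} = 0.008333, so R_C = (2.5584 − 0.008333)/0.01207 = 211.3 kip.
Vertical equilibrium: R_A = ΣP − R_C = 512 − 211.3 = 300.7 kip.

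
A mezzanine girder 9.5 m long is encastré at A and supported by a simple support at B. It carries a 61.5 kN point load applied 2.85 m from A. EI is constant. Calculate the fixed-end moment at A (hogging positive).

Release the roller at B. Primary structure: cantilever fixed at A.
Downward deflection at the released point B due to the loads:
  point load 61.5 at a = 2.85: Pa²(3L − a)/(6EI) = 2136/EI
Flexibility coefficient — unit upward force at B: δ_{BB} = L³/(3EI) = 285.8/EI.
Compatibility at B: δ_0 − R_B·δ_{BB} = 0, so R_B = 2136/285.8 = 7.472 kN.
Moment equilibrium about A: M_A = Σ(load moments about A) − R_B·L = 175.3 − 7.472×9.5 = 104.3 kN·m.

M_A = 104.3 kN·m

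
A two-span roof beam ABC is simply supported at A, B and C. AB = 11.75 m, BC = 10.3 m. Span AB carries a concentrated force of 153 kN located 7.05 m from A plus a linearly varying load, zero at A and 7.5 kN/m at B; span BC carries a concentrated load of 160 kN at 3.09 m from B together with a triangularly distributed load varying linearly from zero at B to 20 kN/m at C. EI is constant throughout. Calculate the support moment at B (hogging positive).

Release continuity at B by inserting a hinge; the redundant is the internal moment M_B. The primary structure is two simply-supported spans AB and BC.
Discontinuity in slope at B on the released structure — sum the simple-span end rotations:
  span AB: point load 153 at a = 7.05: Pab(L + a)/(6LEI) = 1352/EI
  span AB: triangular load, peak 7.5: w₀L³/(45EI) = 270.4/EI
  span BC: point load 160 at a = 3.09: Pab(L + b)/(6LEI) = 1010/EI
  span BC: triangular load, peak 20: 7w₀L³/(360EI) = 424.9/EI
  relative rotation θ_0 = (1622 + 1435)/EI = 3057/EI
A unit hogging moment at B produces rotation L₁/(3EI) + L₂/(3EI) = 7.35/EI.
Compatibility: M_B·(L₁+L₂)/(3EI) = θ_0, giving M_B = 415.9 kN·m (hogging).

M_B = 415.9 kN·m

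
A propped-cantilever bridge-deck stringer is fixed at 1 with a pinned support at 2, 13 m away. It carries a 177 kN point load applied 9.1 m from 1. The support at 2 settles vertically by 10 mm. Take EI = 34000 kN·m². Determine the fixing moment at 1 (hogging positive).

M_1 = 320.1 kN·m

Release the roller at 2. Primary structure: cantilever fixed at 1.
Deflection at 2 on the released cantilever, summing each load's contribution:
  point load 177 at a = 9.1: Pa²(3L − a)/(6EI) = 73043/EI
Flexibility coefficient — unit upward force at 2: δ_{22} = L³/(3EI) = 732.3/EI.
With EI = 34000 kN·m²: δ_0 = 2.1483 m and δ_{22} = 0.021539 m/kN.
Compatibility — the beam at 2 must follow the support down by 0.01 m: δ_0 − R_2·δ_{22} = 0.01, so R_2 = (2.1483 − 0.01)/0.021539 = 99.28 kN.
Moment equilibrium about 1: M_1 = Σ(load moments about 1) − R_2·L = 1611 − 99.28×13 = 320.1 kN·m.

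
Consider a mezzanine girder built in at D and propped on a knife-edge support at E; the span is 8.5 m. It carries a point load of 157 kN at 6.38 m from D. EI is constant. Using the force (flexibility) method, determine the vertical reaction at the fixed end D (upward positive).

R_D = 57.52 kN

Take the reaction at E as the redundant and release it; the primary structure is a cantilever fixed at D.
Primary-structure tip deflection at E by superposition:
  point load 157 at a = 6.38: Pa²(3L − a)/(6EI) = 20365/EI
Tip deflection under a unit load at E: L³/(3EI) = 204.7/EI.
Compatibility at E: δ_0 − R_E·δ_{EE} = 0, so R_E = 20365/204.7 = 99.48 kN.
Vertical equilibrium: R_D = ΣP − R_E = 157 − 99.48 = 57.52 kN.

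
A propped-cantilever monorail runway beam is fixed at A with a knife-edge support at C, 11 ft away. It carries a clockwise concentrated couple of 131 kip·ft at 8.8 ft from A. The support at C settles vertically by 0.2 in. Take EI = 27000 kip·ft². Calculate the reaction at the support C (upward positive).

Take the reaction at C as the redundant and release it; the primary structure is a cantilever fixed at A.
Free-end deflection of the primary structure under the applied loading (downward +):
  clockwise couple 131 at a = 8.8: M₀a(2L − a)/(2EI) = 7608/EI
Tip deflection under a unit load at C: L³/(3EI) = 443.7/EI.
With EI = 27000 kip·ft²: δ_0 = 0.2818 ft and δ_{CC} = 0.016432 ft/kip.
Compatibility — the beam at C must follow the support down by 0.01667 ft: δ_0 − R_C·δ_{CC} = 0.01667, so R_C = (0.2818 − 0.01667)/0.016432 = 16.13 kip.

R_C = 16.13 kip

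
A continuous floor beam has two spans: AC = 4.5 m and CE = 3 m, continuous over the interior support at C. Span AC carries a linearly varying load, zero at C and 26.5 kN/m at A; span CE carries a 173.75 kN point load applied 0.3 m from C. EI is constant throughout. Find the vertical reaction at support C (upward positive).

R_C = 196.6 kN

Release continuity at C by inserting a hinge; the redundant is the internal moment M_C. The primary structure is two simply-supported spans AC and CE.
Rotations at C on the released spans (each span's end-slope, ×1/EI):
  span AC: triangular load, peak 26.5: 7w₀L³/(360EI) = 46.95/EI
  span CE: point load 173.75 at a = 0.3: Pab(L + b)/(6LEI) = 44.57/EI
  relative rotation θ_0 = (46.95 + 44.57)/EI = 91.52/EI
A unit hogging moment at C produces rotation L₁/(3EI) + L₂/(3EI) = 2.5/EI.
Slope continuity at C: θ_0 = M_C·2.5/EI, so M_C = 91.52/2.5 = 36.61 kN·m (hogging).
Span AC, ΣM about A with M_C applied at C: R_C^{AC}·4.5 = 89.44 + 36.61, so R_C^{AC} = 28.01 kN and R_A = 59.62 − 28.01 = 31.61 kN.
Span CE, ΣM about E: R_C^{CE}·3 = 469.1 + 36.61, so R_C^{CE} = 168.6 kN and R_E = 173.8 − 168.6 = 5.172 kN.
R_C = 28.01 + 168.6 = 196.6 kN.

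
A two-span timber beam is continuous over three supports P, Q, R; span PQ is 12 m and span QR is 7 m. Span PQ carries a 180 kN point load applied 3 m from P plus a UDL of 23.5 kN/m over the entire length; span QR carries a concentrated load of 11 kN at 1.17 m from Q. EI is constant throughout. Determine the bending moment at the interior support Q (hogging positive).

Release continuity at Q by inserting a hinge; the redundant is the internal moment M_Q. The primary structure is two simply-supported spans PQ and QR.
Discontinuity in slope at Q on the released structure — sum the simple-span end rotations:
  span PQ: point load 180 at a = 3: Pab(L + a)/(6LEI) = 1012/EI
  span PQ: UDL 23.5: wL³/(24EI) = 1692/EI
  span QR: point load 11 at a = 1.17: Pab(L + b)/(6LEI) = 22.92/EI
  relative rotation θ_0 = (2704 + 22.92)/EI = 2727/EI
A unit hogging moment at Q produces rotation L₁/(3EI) + L₂/(3EI) = 6.333/EI.
Compatibility: M_Q·(L₁+L₂)/(3EI) = θ_0, giving M_Q = 430.6 kN·m (hogging).

M_Q = 430.6 kN·m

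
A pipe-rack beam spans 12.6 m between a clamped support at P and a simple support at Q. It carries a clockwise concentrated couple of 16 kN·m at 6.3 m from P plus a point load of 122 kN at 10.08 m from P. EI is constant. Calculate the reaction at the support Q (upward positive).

Take the reaction at Q as the redundant and release it; the primary structure is a cantilever fixed at P.
Deflection at Q on the released cantilever, summing each load's contribution:
  clockwise couple 16 at a = 6.3: M₀a(2L − a)/(2EI) = 952.6/EI
  point load 122 at a = 10.08: Pa²(3L − a)/(6EI) = 57269/EI
  δ_0 = 58222/EI
Tip deflection under a unit load at Q: L³/(3EI) = 666.8/EI.
Compatibility at Q: δ_0 − R_Q·δ_{QQ} = 0, so R_Q = 58222/666.8 = 87.32 kN.

R_Q = 87.32 kN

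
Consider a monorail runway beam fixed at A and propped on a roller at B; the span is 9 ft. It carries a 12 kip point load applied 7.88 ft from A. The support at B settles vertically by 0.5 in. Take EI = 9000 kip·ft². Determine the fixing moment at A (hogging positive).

M_A = 20.5 kip·ft

Remove the prop at B; the released (primary) structure is a cantilever built in at A.
Deflection at B on the released cantilever, summing each load's contribution:
  point load 12 at a = 7.88: Pa²(3L − a)/(6EI) = 2374/EI
Tip deflection under a unit load at B: L³/(3EI) = 243/EI.
With EI = 9000 kip·ft²: δ_0 = 0.26383 ft and δ_{BB} = 0.027 ft/kip.
Compatibility — the beam at B must follow the support down by 0.04167 ft: δ_0 − R_B·δ_{BB} = 0.04167, so R_B = (0.26383 − 0.04167)/0.027 = 8.228 kip.
Moment equilibrium about A: M_A = Σ(load moments about A) − R_B·L = 94.56 − 8.228×9 = 20.5 kip·ft.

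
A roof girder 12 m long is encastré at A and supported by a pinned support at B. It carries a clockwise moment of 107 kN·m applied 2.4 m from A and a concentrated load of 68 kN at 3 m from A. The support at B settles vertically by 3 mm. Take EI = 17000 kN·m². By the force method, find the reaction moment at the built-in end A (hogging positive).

M_A = 184.2 kN·m

Choose R_B as the redundant. The primary structure is the cantilever fixed at A.
Primary-structure tip deflection at B by superposition:
  clockwise couple 107 at a = 2.4: M₀a(2L − a)/(2EI) = 2773/EI
  point load 68 at a = 3: Pa²(3L − a)/(6EI) = 3366/EI
  δ_0 = 6139/EI
Flexibility coefficient — unit upward force at B: δ_{BB} = L³/(3EI) = 576/EI.
With EI = 17000 kN·m²: δ_0 = 0.36114 m and δ_{BB} = 0.033882 m/kN.
Compatibility — the beam at B must follow the support down by 0.003 m: δ_0 − R_B·δ_{BB} = 0.003, so R_B = (0.36114 − 0.003)/0.033882 = 10.57 kN.
Moment equilibrium about A: M_A = Σ(load moments about A) − R_B·L = 311 − 10.57×12 = 184.2 kN·m.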